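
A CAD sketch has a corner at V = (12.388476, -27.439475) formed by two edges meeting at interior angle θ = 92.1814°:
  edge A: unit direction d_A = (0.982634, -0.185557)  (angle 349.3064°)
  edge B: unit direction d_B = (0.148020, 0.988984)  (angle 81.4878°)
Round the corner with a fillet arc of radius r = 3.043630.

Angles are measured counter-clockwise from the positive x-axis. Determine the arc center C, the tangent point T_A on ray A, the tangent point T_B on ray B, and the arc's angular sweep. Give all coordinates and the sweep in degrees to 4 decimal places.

center=(15.8323,-24.9924) T_A=(15.2675,-27.9831) T_B=(12.8222,-24.5418) sweep=87.8186

bisector direction at 35.3971° = (0.815157,0.579240)
center distance |VC| = r/sin(θ/2) = 3.043630/sin(46.0907°) = 4.224691
C = V + |VC|·bis = (15.8323,-24.9924)
T_A = V + ((C−V)·d_A)·d_A = V + 2.9299·d_A = (15.2675,-27.9831)
T_B = V + ((C−V)·d_B)·d_B = V + 2.9299·d_B = (12.8222,-24.5418)
sweep = 180° − θ = 87.8186°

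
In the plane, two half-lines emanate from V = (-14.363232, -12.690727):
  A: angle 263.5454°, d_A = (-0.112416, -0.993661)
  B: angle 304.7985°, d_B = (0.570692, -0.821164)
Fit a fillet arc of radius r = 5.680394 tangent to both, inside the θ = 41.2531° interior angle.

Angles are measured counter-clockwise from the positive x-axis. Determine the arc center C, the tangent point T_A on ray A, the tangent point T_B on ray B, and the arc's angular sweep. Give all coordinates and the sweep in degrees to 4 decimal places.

bisector direction at 284.1719° = (0.244833,-0.969565)
center distance |VC| = r/sin(θ/2) = 5.680394/sin(20.6266°) = 16.124869
C = V + |VC|·bis = (-10.4153,-28.3248)
T_A = V + ((C−V)·d_A)·d_A = V + 15.0912·d_A = (-16.0597,-27.6863)
T_B = V + ((C−V)·d_B)·d_B = V + 15.0912·d_B = (-5.7508,-25.0831)
sweep = 180° − θ = 138.7469°

center=(-10.4153,-28.3248) T_A=(-16.0597,-27.6863) T_B=(-5.7508,-25.0831) sweep=138.7469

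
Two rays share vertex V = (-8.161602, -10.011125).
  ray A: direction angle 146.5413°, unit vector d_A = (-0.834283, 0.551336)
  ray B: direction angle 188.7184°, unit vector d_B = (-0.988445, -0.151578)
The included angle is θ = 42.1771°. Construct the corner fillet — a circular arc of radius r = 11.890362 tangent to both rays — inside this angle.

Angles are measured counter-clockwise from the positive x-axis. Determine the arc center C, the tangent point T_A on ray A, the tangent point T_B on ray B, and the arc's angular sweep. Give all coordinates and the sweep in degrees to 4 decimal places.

center=(-40.4406,-2.9318) T_A=(-33.8850,6.9882) T_B=(-38.6383,-14.6847) sweep=137.8229

bisector direction at 167.6299° = (-0.976784,0.214226)
center distance |VC| = r/sin(θ/2) = 11.890362/sin(21.0886°) = 33.046191
C = V + |VC|·bis = (-40.4406,-2.9318)
T_A = V + ((C−V)·d_A)·d_A = V + 30.8329·d_A = (-33.8850,6.9882)
T_B = V + ((C−V)·d_B)·d_B = V + 30.8329·d_B = (-38.6383,-14.6847)
sweep = 180° − θ = 137.8229°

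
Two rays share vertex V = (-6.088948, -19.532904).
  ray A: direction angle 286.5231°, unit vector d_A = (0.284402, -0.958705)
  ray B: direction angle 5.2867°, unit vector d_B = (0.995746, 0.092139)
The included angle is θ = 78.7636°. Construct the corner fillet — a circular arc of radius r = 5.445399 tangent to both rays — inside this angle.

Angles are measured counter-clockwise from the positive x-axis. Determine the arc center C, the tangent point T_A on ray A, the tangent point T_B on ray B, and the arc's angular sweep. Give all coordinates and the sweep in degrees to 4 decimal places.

bisector direction at 325.9049° = (0.828108,-0.560568)
center distance |VC| = r/sin(θ/2) = 5.445399/sin(39.3818°) = 8.582392
C = V + |VC|·bis = (1.0182,-24.3439)
T_A = V + ((C−V)·d_A)·d_A = V + 6.6336·d_A = (-4.2023,-25.8926)
T_B = V + ((C−V)·d_B)·d_B = V + 6.6336·d_B = (0.5165,-18.9217)
sweep = 180° − θ = 101.2364°

center=(1.0182,-24.3439) T_A=(-4.2023,-25.8926) T_B=(0.5165,-18.9217) sweep=101.2364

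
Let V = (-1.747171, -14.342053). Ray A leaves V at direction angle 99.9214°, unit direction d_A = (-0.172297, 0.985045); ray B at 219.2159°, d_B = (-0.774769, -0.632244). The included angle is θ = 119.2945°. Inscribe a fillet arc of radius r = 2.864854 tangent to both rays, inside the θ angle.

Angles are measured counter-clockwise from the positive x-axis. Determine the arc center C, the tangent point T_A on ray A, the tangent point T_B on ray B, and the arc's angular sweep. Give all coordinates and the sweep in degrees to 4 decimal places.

center=(-4.8582,-13.1831) T_A=(-2.0362,-12.6895) T_B=(-3.0469,-15.4027) sweep=60.7055

bisector direction at 159.5686° = (-0.937091,0.349085)
center distance |VC| = r/sin(θ/2) = 2.864854/sin(59.6472°) = 3.319912
C = V + |VC|·bis = (-4.8582,-13.1831)
T_A = V + ((C−V)·d_A)·d_A = V + 1.6776·d_A = (-2.0362,-12.6895)
T_B = V + ((C−V)·d_B)·d_B = V + 1.6776·d_B = (-3.0469,-15.4027)
sweep = 180° − θ = 60.7055°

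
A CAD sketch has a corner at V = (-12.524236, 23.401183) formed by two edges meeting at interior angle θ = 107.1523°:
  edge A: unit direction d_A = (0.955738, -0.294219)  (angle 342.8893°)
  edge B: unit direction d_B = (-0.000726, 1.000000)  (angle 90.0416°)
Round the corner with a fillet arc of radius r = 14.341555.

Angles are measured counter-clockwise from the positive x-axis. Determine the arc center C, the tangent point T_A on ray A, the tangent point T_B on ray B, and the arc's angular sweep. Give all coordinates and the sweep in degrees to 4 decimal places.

center=(1.8096,33.9943) T_A=(-2.4099,20.2875) T_B=(-12.5319,33.9839) sweep=72.8477

bisector direction at 36.4654° = (0.804215,0.594338)
center distance |VC| = r/sin(θ/2) = 14.341555/sin(53.5761°) = 17.823418
C = V + |VC|·bis = (1.8096,33.9943)
T_A = V + ((C−V)·d_A)·d_A = V + 10.5827·d_A = (-2.4099,20.2875)
T_B = V + ((C−V)·d_B)·d_B = V + 10.5827·d_B = (-12.5319,33.9839)
sweep = 180° − θ = 72.8477°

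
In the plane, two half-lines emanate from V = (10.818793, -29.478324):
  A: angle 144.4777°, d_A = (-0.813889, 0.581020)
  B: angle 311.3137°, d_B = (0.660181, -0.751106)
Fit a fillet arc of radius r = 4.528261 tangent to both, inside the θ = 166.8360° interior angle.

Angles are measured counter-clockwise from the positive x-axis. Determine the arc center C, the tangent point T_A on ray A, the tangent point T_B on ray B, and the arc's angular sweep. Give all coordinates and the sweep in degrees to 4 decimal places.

center=(7.7625,-32.8602) T_A=(10.3935,-29.1747) T_B=(11.1637,-29.8708) sweep=13.1640

bisector direction at 227.8957° = (-0.670482,-0.741926)
center distance |VC| = r/sin(θ/2) = 4.528261/sin(83.4180°) = 4.558306
C = V + |VC|·bis = (7.7625,-32.8602)
T_A = V + ((C−V)·d_A)·d_A = V + 0.5225·d_A = (10.3935,-29.1747)
T_B = V + ((C−V)·d_B)·d_B = V + 0.5225·d_B = (11.1637,-29.8708)
sweep = 180° − θ = 13.1640°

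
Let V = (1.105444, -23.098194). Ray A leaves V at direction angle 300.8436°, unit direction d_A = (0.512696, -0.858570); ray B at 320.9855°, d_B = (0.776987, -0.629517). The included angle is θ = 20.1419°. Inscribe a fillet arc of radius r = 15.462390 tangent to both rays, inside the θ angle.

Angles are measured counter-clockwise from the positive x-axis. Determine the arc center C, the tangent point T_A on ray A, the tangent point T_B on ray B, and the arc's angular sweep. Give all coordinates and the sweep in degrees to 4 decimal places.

bisector direction at 310.9145° = (0.654933,-0.755687)
center distance |VC| = r/sin(θ/2) = 15.462390/sin(10.0709°) = 88.423442
C = V + |VC|·bis = (59.0169,-89.9187)
T_A = V + ((C−V)·d_A)·d_A = V + 87.0610·d_A = (45.7413,-97.8462)
T_B = V + ((C−V)·d_B)·d_B = V + 87.0610·d_B = (68.7507,-77.9046)
sweep = 180° − θ = 159.8581°

center=(59.0169,-89.9187) T_A=(45.7413,-97.8462) T_B=(68.7507,-77.9046) sweep=159.8581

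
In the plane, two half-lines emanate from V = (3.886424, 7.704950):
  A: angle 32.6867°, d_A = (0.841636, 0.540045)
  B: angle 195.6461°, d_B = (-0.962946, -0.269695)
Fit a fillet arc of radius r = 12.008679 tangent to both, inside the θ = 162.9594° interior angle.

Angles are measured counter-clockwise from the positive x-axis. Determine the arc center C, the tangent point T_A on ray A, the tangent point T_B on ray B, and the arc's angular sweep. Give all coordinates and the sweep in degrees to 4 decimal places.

center=(-1.0846,18.7835) T_A=(5.4006,8.6765) T_B=(2.1540,7.2198) sweep=17.0406

bisector direction at 114.1664° = (-0.409388,0.912360)
center distance |VC| = r/sin(θ/2) = 12.008679/sin(81.4797°) = 12.142693
C = V + |VC|·bis = (-1.0846,18.7835)
T_A = V + ((C−V)·d_A)·d_A = V + 1.7991·d_A = (5.4006,8.6765)
T_B = V + ((C−V)·d_B)·d_B = V + 1.7991·d_B = (2.1540,7.2198)
sweep = 180° − θ = 17.0406°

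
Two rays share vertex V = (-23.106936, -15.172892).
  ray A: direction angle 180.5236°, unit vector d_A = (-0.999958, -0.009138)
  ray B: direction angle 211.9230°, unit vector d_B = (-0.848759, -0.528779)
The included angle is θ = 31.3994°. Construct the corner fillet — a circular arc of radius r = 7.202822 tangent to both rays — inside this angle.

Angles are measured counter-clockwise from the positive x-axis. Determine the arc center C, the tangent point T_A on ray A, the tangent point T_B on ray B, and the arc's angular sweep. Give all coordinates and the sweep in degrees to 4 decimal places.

center=(-48.6654,-22.6096) T_A=(-48.7312,-15.4071) T_B=(-44.8567,-28.7231) sweep=148.6006

bisector direction at 196.2233° = (-0.960180,-0.279382)
center distance |VC| = r/sin(θ/2) = 7.202822/sin(15.6997°) = 26.618419
C = V + |VC|·bis = (-48.6654,-22.6096)
T_A = V + ((C−V)·d_A)·d_A = V + 25.6254·d_A = (-48.7312,-15.4071)
T_B = V + ((C−V)·d_B)·d_B = V + 25.6254·d_B = (-44.8567,-28.7231)
sweep = 180° − θ = 148.6006°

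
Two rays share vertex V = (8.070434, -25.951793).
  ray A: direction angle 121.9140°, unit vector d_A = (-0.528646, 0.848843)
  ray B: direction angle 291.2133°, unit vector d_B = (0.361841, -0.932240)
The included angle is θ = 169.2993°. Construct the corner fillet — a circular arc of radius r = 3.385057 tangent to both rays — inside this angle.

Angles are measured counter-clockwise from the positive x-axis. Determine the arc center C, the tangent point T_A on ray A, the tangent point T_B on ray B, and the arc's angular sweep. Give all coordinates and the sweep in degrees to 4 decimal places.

center=(5.0295,-27.4722) T_A=(7.9028,-25.6827) T_B=(8.1851,-26.2473) sweep=10.7007

bisector direction at 206.5636° = (-0.894438,-0.447192)
center distance |VC| = r/sin(θ/2) = 3.385057/sin(84.6496°) = 3.399870
C = V + |VC|·bis = (5.0295,-27.4722)
T_A = V + ((C−V)·d_A)·d_A = V + 0.3170·d_A = (7.9028,-25.6827)
T_B = V + ((C−V)·d_B)·d_B = V + 0.3170·d_B = (8.1851,-26.2473)
sweep = 180° − θ = 10.7007°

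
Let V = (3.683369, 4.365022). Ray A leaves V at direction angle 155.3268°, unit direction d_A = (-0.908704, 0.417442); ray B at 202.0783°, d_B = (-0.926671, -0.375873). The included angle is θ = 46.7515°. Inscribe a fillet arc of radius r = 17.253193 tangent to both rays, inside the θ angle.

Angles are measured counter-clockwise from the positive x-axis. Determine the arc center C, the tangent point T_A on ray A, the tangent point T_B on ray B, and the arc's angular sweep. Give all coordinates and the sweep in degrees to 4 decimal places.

bisector direction at 178.7026° = (-0.999744,0.022643)
center distance |VC| = r/sin(θ/2) = 17.253193/sin(23.3758°) = 43.485276
C = V + |VC|·bis = (-39.7908,5.3497)
T_A = V + ((C−V)·d_A)·d_A = V + 39.9161·d_A = (-32.5885,21.0277)
T_B = V + ((C−V)·d_B)·d_B = V + 39.9161·d_B = (-33.3057,-10.6384)
sweep = 180° − θ = 133.2485°

center=(-39.7908,5.3497) T_A=(-32.5885,21.0277) T_B=(-33.3057,-10.6384) sweep=133.2485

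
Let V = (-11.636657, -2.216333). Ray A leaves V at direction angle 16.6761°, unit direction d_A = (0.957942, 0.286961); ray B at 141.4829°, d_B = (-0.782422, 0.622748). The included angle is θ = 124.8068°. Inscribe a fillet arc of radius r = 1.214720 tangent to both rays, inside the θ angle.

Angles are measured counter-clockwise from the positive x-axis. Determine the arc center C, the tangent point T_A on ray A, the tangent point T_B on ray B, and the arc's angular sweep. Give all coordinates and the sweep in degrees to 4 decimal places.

bisector direction at 79.0795° = (0.189447,0.981891)
center distance |VC| = r/sin(θ/2) = 1.214720/sin(62.4034°) = 1.370658
C = V + |VC|·bis = (-11.3770,-0.8705)
T_A = V + ((C−V)·d_A)·d_A = V + 0.6349·d_A = (-11.0284,-2.0341)
T_B = V + ((C−V)·d_B)·d_B = V + 0.6349·d_B = (-12.1335,-1.8209)
sweep = 180° − θ = 55.1932°

center=(-11.3770,-0.8705) T_A=(-11.0284,-2.0341) T_B=(-12.1335,-1.8209) sweep=55.1932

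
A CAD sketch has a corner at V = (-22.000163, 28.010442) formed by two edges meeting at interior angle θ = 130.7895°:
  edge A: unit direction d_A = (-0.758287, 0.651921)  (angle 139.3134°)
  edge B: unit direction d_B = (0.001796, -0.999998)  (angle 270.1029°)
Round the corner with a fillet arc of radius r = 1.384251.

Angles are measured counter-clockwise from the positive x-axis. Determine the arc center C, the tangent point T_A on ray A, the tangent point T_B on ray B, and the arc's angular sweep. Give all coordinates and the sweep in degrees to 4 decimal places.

bisector direction at 204.7081° = (-0.908449,-0.417996)
center distance |VC| = r/sin(θ/2) = 1.384251/sin(65.3948°) = 1.522497
C = V + |VC|·bis = (-23.3833,27.3740)
T_A = V + ((C−V)·d_A)·d_A = V + 0.6339·d_A = (-22.4809,28.4237)
T_B = V + ((C−V)·d_B)·d_B = V + 0.6339·d_B = (-21.9990,27.3765)
sweep = 180° − θ = 49.2105°

center=(-23.3833,27.3740) T_A=(-22.4809,28.4237) T_B=(-21.9990,27.3765) sweep=49.2105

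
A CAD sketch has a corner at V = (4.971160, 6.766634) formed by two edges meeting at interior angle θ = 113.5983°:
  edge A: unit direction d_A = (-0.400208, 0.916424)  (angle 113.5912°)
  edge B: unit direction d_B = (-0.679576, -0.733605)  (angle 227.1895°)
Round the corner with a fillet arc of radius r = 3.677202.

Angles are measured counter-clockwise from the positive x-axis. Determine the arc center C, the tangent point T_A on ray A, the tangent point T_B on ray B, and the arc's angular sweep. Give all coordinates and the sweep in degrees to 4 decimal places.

bisector direction at 170.3903° = (-0.985968,0.166935)
center distance |VC| = r/sin(θ/2) = 3.677202/sin(56.7991°) = 4.394592
C = V + |VC|·bis = (0.6382,7.5002)
T_A = V + ((C−V)·d_A)·d_A = V + 2.4064·d_A = (4.0081,8.9719)
T_B = V + ((C−V)·d_B)·d_B = V + 2.4064·d_B = (3.3358,5.0013)
sweep = 180° − θ = 66.4017°

center=(0.6382,7.5002) T_A=(4.0081,8.9719) T_B=(3.3358,5.0013) sweep=66.4017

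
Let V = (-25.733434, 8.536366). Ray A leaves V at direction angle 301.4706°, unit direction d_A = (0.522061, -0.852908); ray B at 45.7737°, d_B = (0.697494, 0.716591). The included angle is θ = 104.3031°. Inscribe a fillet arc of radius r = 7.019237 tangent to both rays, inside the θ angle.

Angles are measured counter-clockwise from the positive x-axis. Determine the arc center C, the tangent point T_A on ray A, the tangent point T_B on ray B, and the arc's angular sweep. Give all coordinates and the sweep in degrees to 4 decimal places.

center=(-16.8992,7.5489) T_A=(-22.8860,3.8844) T_B=(-21.9292,12.4448) sweep=75.6969

bisector direction at 353.6221° = (0.993811,-0.111085)
center distance |VC| = r/sin(θ/2) = 7.019237/sin(52.1516°) = 8.889201
C = V + |VC|·bis = (-16.8992,7.5489)
T_A = V + ((C−V)·d_A)·d_A = V + 5.4542·d_A = (-22.8860,3.8844)
T_B = V + ((C−V)·d_B)·d_B = V + 5.4542·d_B = (-21.9292,12.4448)
sweep = 180° − θ = 75.6969°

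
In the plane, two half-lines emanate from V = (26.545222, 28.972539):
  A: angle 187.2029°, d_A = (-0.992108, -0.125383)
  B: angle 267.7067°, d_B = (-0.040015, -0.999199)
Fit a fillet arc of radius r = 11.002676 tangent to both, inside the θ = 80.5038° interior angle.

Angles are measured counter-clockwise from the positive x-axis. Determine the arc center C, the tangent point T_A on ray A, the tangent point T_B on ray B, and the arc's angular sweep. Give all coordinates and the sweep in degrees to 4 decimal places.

bisector direction at 227.4548° = (-0.676172,-0.736744)
center distance |VC| = r/sin(θ/2) = 11.002676/sin(40.2519°) = 17.028071
C = V + |VC|·bis = (15.0313,16.4272)
T_A = V + ((C−V)·d_A)·d_A = V + 12.9960·d_A = (13.6518,27.3431)
T_B = V + ((C−V)·d_B)·d_B = V + 12.9960·d_B = (26.0252,15.9869)
sweep = 180° − θ = 99.4962°

center=(15.0313,16.4272) T_A=(13.6518,27.3431) T_B=(26.0252,15.9869) sweep=99.4962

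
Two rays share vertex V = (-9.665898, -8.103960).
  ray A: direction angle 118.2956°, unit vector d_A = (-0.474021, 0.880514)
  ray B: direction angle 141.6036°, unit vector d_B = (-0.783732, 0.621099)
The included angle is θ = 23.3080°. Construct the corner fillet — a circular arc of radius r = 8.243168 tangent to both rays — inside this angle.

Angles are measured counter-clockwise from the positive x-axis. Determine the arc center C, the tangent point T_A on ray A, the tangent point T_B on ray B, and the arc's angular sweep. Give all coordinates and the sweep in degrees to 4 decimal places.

center=(-35.8690,23.1795) T_A=(-28.6108,27.0869) T_B=(-40.9888,16.7191) sweep=156.6920

bisector direction at 129.9496° = (-0.642114,0.766610)
center distance |VC| = r/sin(θ/2) = 8.243168/sin(11.6540°) = 40.807548
C = V + |VC|·bis = (-35.8690,23.1795)
T_A = V + ((C−V)·d_A)·d_A = V + 39.9663·d_A = (-28.6108,27.0869)
T_B = V + ((C−V)·d_B)·d_B = V + 39.9663·d_B = (-40.9888,16.7191)
sweep = 180° − θ = 156.6920°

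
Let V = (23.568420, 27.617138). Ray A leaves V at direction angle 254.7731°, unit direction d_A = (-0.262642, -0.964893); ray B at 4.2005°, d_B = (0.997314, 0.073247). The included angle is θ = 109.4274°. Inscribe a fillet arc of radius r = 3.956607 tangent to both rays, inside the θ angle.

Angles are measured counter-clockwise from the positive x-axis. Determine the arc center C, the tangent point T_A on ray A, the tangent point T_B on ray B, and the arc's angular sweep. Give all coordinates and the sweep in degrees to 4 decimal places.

bisector direction at 309.4868° = (0.635900,-0.771771)
center distance |VC| = r/sin(θ/2) = 3.956607/sin(54.7137°) = 4.847145
C = V + |VC|·bis = (26.6507,23.8763)
T_A = V + ((C−V)·d_A)·d_A = V + 2.8000·d_A = (22.8330,24.9154)
T_B = V + ((C−V)·d_B)·d_B = V + 2.8000·d_B = (26.3609,27.8222)
sweep = 180° − θ = 70.5726°

center=(26.6507,23.8763) T_A=(22.8330,24.9154) T_B=(26.3609,27.8222) sweep=70.5726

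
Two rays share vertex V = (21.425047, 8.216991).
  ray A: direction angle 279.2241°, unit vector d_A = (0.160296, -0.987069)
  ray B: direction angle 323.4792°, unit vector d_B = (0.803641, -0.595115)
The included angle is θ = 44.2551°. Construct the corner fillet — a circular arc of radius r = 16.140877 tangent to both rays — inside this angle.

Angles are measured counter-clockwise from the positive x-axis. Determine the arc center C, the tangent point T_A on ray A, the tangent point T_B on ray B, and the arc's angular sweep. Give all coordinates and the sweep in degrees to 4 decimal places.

center=(43.7202,-28.3778) T_A=(27.7881,-30.9651) T_B=(53.3259,-15.4063) sweep=135.7449

bisector direction at 301.3517° = (0.520289,-0.853990)
center distance |VC| = r/sin(θ/2) = 16.140877/sin(22.1275°) = 42.851537
C = V + |VC|·bis = (43.7202,-28.3778)
T_A = V + ((C−V)·d_A)·d_A = V + 39.6954·d_A = (27.7881,-30.9651)
T_B = V + ((C−V)·d_B)·d_B = V + 39.6954·d_B = (53.3259,-15.4063)
sweep = 180° − θ = 135.7449°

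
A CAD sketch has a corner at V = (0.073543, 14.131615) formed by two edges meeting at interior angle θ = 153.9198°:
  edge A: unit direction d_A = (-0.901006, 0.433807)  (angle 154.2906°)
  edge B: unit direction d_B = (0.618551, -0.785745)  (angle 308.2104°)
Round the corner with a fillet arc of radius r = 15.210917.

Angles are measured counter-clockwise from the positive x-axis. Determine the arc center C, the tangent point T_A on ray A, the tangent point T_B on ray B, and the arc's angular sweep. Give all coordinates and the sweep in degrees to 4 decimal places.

center=(-9.6992,1.9548) T_A=(-3.1006,15.6599) T_B=(2.2527,11.3635) sweep=26.0802

bisector direction at 231.2505° = (-0.625917,-0.779890)
center distance |VC| = r/sin(θ/2) = 15.210917/sin(76.9599°) = 15.613553
C = V + |VC|·bis = (-9.6992,1.9548)
T_A = V + ((C−V)·d_A)·d_A = V + 3.5229·d_A = (-3.1006,15.6599)
T_B = V + ((C−V)·d_B)·d_B = V + 3.5229·d_B = (2.2527,11.3635)
sweep = 180° − θ = 26.0802°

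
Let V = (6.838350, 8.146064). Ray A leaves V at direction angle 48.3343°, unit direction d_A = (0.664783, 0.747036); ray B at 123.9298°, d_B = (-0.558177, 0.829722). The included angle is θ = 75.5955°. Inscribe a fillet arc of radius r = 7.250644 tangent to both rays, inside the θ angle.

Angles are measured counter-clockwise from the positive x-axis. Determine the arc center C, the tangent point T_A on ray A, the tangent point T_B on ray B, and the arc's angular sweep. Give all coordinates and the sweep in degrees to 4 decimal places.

bisector direction at 86.1321° = (0.067457,0.997722)
center distance |VC| = r/sin(θ/2) = 7.250644/sin(37.7978°) = 11.830523
C = V + |VC|·bis = (7.6364,19.9496)
T_A = V + ((C−V)·d_A)·d_A = V + 9.3482·d_A = (13.0529,15.1295)
T_B = V + ((C−V)·d_B)·d_B = V + 9.3482·d_B = (1.6204,15.9025)
sweep = 180° − θ = 104.4045°

center=(7.6364,19.9496) T_A=(13.0529,15.1295) T_B=(1.6204,15.9025) sweep=104.4045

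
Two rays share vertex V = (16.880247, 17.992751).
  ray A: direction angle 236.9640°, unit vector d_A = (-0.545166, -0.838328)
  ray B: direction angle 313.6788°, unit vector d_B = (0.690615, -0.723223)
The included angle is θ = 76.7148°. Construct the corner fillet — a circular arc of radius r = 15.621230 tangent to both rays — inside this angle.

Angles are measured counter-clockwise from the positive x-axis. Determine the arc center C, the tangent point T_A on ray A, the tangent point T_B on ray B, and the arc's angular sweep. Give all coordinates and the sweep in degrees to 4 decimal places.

bisector direction at 275.3214° = (0.092742,-0.995690)
center distance |VC| = r/sin(θ/2) = 15.621230/sin(38.3574°) = 25.172596
C = V + |VC|·bis = (19.2148,-7.0714)
T_A = V + ((C−V)·d_A)·d_A = V + 19.7392·d_A = (6.1191,1.4448)
T_B = V + ((C−V)·d_B)·d_B = V + 19.7392·d_B = (30.5124,3.7169)
sweep = 180° − θ = 103.2852°

center=(19.2148,-7.0714) T_A=(6.1191,1.4448) T_B=(30.5124,3.7169) sweep=103.2852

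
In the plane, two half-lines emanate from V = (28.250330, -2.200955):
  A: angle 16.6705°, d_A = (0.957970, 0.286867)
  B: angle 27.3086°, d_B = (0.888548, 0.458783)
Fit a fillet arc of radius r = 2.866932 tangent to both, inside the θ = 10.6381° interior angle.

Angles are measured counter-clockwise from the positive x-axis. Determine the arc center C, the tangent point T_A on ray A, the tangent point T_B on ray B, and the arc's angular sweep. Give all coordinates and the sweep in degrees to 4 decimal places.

center=(56.9269,9.3791) T_A=(57.7494,6.6326) T_B=(55.6116,11.9265) sweep=169.3619

bisector direction at 21.9896° = (0.927252,0.374437)
center distance |VC| = r/sin(θ/2) = 2.866932/sin(5.3190°) = 30.926441
C = V + |VC|·bis = (56.9269,9.3791)
T_A = V + ((C−V)·d_A)·d_A = V + 30.7933·d_A = (57.7494,6.6326)
T_B = V + ((C−V)·d_B)·d_B = V + 30.7933·d_B = (55.6116,11.9265)
sweep = 180° − θ = 169.3619°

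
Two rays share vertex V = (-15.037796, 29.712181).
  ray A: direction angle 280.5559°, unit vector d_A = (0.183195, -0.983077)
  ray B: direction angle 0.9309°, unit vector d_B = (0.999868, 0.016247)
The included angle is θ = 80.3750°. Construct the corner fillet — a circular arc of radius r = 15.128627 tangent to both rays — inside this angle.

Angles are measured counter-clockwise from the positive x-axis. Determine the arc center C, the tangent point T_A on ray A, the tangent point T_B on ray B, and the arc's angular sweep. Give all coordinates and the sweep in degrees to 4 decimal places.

bisector direction at 320.7434° = (0.774320,-0.632795)
center distance |VC| = r/sin(θ/2) = 15.128627/sin(40.1875°) = 23.444657
C = V + |VC|·bis = (3.1159,14.8765)
T_A = V + ((C−V)·d_A)·d_A = V + 17.9102·d_A = (-11.7567,12.1050)
T_B = V + ((C−V)·d_B)·d_B = V + 17.9102·d_B = (2.8701,30.0032)
sweep = 180° − θ = 99.6250°

center=(3.1159,14.8765) T_A=(-11.7567,12.1050) T_B=(2.8701,30.0032) sweep=99.6250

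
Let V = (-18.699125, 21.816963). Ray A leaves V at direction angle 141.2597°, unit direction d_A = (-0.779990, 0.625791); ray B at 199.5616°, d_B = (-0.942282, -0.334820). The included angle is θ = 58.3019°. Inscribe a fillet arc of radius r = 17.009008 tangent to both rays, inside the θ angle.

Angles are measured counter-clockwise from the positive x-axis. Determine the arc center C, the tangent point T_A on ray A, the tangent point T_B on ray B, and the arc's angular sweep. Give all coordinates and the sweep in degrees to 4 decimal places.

bisector direction at 170.4107° = (-0.986027,0.166585)
center distance |VC| = r/sin(θ/2) = 17.009008/sin(29.1510°) = 34.918051
C = V + |VC|·bis = (-53.1293,27.6338)
T_A = V + ((C−V)·d_A)·d_A = V + 30.4953·d_A = (-42.4852,40.9007)
T_B = V + ((C−V)·d_B)·d_B = V + 30.4953·d_B = (-47.4343,11.6065)
sweep = 180° − θ = 121.6981°

center=(-53.1293,27.6338) T_A=(-42.4852,40.9007) T_B=(-47.4343,11.6065) sweep=121.6981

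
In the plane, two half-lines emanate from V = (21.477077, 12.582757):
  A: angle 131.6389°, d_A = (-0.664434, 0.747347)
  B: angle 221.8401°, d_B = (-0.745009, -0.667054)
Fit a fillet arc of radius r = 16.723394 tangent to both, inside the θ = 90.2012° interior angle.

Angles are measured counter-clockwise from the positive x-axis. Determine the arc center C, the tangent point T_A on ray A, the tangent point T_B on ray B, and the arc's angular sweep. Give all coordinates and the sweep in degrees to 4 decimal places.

center=(-2.0937,13.9255) T_A=(10.4044,25.0371) T_B=(9.0617,1.4665) sweep=89.7988

bisector direction at 176.7395° = (-0.998381,0.056876)
center distance |VC| = r/sin(θ/2) = 16.723394/sin(45.1006°) = 23.609034
C = V + |VC|·bis = (-2.0937,13.9255)
T_A = V + ((C−V)·d_A)·d_A = V + 16.6648·d_A = (10.4044,25.0371)
T_B = V + ((C−V)·d_B)·d_B = V + 16.6648·d_B = (9.0617,1.4665)
sweep = 180° − θ = 89.7988°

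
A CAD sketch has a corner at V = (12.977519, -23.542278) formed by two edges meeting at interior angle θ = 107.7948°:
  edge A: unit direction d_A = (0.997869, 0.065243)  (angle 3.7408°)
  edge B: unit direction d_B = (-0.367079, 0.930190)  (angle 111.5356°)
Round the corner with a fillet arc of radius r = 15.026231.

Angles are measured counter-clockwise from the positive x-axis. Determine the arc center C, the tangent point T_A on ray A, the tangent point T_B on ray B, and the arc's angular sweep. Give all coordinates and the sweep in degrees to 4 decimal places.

bisector direction at 57.6382° = (0.535264,0.844685)
center distance |VC| = r/sin(θ/2) = 15.026231/sin(53.8974°) = 18.597669
C = V + |VC|·bis = (22.9322,-7.8331)
T_A = V + ((C−V)·d_A)·d_A = V + 10.9584·d_A = (23.9125,-22.8273)
T_B = V + ((C−V)·d_B)·d_B = V + 10.9584·d_B = (8.9549,-13.3489)
sweep = 180° − θ = 72.2052°

center=(22.9322,-7.8331) T_A=(23.9125,-22.8273) T_B=(8.9549,-13.3489) sweep=72.2052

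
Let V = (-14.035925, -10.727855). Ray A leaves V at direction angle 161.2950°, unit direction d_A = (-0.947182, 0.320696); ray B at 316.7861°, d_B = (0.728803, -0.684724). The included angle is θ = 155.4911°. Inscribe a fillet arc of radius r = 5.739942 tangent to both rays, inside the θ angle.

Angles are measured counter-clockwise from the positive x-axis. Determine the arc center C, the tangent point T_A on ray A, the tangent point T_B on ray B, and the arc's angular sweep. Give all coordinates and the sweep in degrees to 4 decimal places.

center=(-17.0576,-15.7648) T_A=(-15.2168,-10.3280) T_B=(-13.1273,-11.5815) sweep=24.5089

bisector direction at 239.0405° = (-0.514431,-0.857532)
center distance |VC| = r/sin(θ/2) = 5.739942/sin(77.7455°) = 5.873778
C = V + |VC|·bis = (-17.0576,-15.7648)
T_A = V + ((C−V)·d_A)·d_A = V + 1.2467·d_A = (-15.2168,-10.3280)
T_B = V + ((C−V)·d_B)·d_B = V + 1.2467·d_B = (-13.1273,-11.5815)
sweep = 180° − θ = 24.5089°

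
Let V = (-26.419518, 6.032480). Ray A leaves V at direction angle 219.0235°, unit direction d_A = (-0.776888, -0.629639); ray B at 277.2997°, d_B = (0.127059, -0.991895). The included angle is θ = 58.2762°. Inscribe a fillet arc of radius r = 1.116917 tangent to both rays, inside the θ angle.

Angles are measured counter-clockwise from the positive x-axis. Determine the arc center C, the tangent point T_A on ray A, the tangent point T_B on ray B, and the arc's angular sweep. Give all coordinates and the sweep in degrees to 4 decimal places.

center=(-27.2728,3.9032) T_A=(-27.9761,4.7710) T_B=(-26.1649,4.0452) sweep=121.7238

bisector direction at 248.1616° = (-0.371990,-0.928237)
center distance |VC| = r/sin(θ/2) = 1.116917/sin(29.1381°) = 2.293858
C = V + |VC|·bis = (-27.2728,3.9032)
T_A = V + ((C−V)·d_A)·d_A = V + 2.0036·d_A = (-27.9761,4.7710)
T_B = V + ((C−V)·d_B)·d_B = V + 2.0036·d_B = (-26.1649,4.0452)
sweep = 180° − θ = 121.7238°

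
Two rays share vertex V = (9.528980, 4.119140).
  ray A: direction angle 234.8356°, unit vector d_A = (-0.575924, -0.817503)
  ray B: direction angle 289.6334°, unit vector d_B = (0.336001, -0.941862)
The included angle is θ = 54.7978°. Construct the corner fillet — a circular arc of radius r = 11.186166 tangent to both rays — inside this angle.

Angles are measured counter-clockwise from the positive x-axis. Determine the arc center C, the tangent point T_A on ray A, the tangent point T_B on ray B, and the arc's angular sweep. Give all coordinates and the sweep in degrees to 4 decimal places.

center=(6.2445,-19.9660) T_A=(-2.9002,-13.5236) T_B=(16.7803,-16.2075) sweep=125.2022

bisector direction at 262.2345° = (-0.135119,-0.990829)
center distance |VC| = r/sin(θ/2) = 11.186166/sin(27.3989°) = 24.308096
C = V + |VC|·bis = (6.2445,-19.9660)
T_A = V + ((C−V)·d_A)·d_A = V + 21.5813·d_A = (-2.9002,-13.5236)
T_B = V + ((C−V)·d_B)·d_B = V + 21.5813·d_B = (16.7803,-16.2075)
sweep = 180° − θ = 125.2022°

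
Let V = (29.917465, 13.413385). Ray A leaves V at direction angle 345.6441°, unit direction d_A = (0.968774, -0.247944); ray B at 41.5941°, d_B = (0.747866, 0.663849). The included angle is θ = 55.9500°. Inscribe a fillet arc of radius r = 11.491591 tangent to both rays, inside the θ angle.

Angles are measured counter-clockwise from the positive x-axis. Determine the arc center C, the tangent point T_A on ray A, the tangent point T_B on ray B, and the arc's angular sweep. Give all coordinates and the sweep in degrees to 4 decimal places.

bisector direction at 13.6191° = (0.971883,0.235466)
center distance |VC| = r/sin(θ/2) = 11.491591/sin(27.9750°) = 24.497821
C = V + |VC|·bis = (53.7265,19.1818)
T_A = V + ((C−V)·d_A)·d_A = V + 21.6353·d_A = (50.8772,8.0490)
T_B = V + ((C−V)·d_B)·d_B = V + 21.6353·d_B = (46.0978,27.7760)
sweep = 180° − θ = 124.0500°

center=(53.7265,19.1818) T_A=(50.8772,8.0490) T_B=(46.0978,27.7760) sweep=124.0500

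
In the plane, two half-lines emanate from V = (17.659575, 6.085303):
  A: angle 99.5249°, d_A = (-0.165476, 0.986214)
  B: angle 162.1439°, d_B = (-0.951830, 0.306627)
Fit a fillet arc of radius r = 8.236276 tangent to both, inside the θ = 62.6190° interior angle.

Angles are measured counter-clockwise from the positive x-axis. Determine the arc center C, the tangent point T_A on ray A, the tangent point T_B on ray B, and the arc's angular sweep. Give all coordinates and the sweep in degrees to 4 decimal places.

bisector direction at 130.8344° = (-0.653875,0.756603)
center distance |VC| = r/sin(θ/2) = 8.236276/sin(31.3095°) = 15.849332
C = V + |VC|·bis = (7.2961,18.0769)
T_A = V + ((C−V)·d_A)·d_A = V + 13.5412·d_A = (15.4188,19.4399)
T_B = V + ((C−V)·d_B)·d_B = V + 13.5412·d_B = (4.7706,10.2374)
sweep = 180° − θ = 117.3810°

center=(7.2961,18.0769) T_A=(15.4188,19.4399) T_B=(4.7706,10.2374) sweep=117.3810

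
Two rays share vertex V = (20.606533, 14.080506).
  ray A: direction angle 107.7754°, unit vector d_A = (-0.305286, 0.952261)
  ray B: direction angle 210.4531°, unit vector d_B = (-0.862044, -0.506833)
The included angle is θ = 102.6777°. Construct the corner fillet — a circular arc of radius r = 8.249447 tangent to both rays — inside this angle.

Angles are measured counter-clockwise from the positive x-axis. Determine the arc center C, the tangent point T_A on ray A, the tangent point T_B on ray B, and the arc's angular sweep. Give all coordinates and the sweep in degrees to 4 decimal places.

bisector direction at 159.1142° = (-0.934293,0.356506)
center distance |VC| = r/sin(θ/2) = 8.249447/sin(51.3389°) = 10.564645
C = V + |VC|·bis = (10.7361,17.8469)
T_A = V + ((C−V)·d_A)·d_A = V + 6.5999·d_A = (18.5917,20.3653)
T_B = V + ((C−V)·d_B)·d_B = V + 6.5999·d_B = (14.9171,10.7355)
sweep = 180° − θ = 77.3223°

center=(10.7361,17.8469) T_A=(18.5917,20.3653) T_B=(14.9171,10.7355) sweep=77.3223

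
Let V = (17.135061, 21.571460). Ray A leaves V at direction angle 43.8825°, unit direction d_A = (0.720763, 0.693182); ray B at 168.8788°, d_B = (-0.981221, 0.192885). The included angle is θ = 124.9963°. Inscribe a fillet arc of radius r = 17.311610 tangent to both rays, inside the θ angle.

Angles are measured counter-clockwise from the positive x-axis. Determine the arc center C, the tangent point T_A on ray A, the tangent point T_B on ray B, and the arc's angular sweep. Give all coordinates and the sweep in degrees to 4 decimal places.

bisector direction at 106.3807° = (-0.282017,0.959409)
center distance |VC| = r/sin(θ/2) = 17.311610/sin(62.4982°) = 19.517125
C = V + |VC|·bis = (11.6309,40.2964)
T_A = V + ((C−V)·d_A)·d_A = V + 9.0126·d_A = (23.6310,27.8188)
T_B = V + ((C−V)·d_B)·d_B = V + 9.0126·d_B = (8.2917,23.3098)
sweep = 180° − θ = 55.0037°

center=(11.6309,40.2964) T_A=(23.6310,27.8188) T_B=(8.2917,23.3098) sweep=55.0037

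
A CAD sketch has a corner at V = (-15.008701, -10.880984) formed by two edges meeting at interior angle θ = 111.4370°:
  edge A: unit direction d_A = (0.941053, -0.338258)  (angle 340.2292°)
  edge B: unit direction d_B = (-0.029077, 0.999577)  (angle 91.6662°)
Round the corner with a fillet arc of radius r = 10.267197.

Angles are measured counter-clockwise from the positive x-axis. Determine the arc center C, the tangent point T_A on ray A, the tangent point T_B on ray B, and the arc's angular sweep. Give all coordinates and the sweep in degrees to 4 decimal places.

center=(-4.9494,-3.5865) T_A=(-8.4223,-13.2484) T_B=(-15.2122,-3.8850) sweep=68.5630

bisector direction at 35.9477° = (0.809553,0.587047)
center distance |VC| = r/sin(θ/2) = 10.267197/sin(55.7185°) = 12.425805
C = V + |VC|·bis = (-4.9494,-3.5865)
T_A = V + ((C−V)·d_A)·d_A = V + 6.9990·d_A = (-8.4223,-13.2484)
T_B = V + ((C−V)·d_B)·d_B = V + 6.9990·d_B = (-15.2122,-3.8850)
sweep = 180° − θ = 68.5630°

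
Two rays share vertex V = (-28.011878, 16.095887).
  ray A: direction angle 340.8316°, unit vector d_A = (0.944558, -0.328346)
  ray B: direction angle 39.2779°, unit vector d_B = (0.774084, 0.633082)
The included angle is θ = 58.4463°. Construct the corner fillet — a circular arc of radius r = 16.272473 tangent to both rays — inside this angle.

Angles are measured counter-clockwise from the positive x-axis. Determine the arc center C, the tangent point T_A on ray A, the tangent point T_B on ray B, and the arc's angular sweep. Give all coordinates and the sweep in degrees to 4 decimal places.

bisector direction at 10.0548° = (0.984641,0.174589)
center distance |VC| = r/sin(θ/2) = 16.272473/sin(29.2232°) = 33.330730
C = V + |VC|·bis = (4.8069,21.9151)
T_A = V + ((C−V)·d_A)·d_A = V + 29.0886·d_A = (-0.5361,6.5448)
T_B = V + ((C−V)·d_B)·d_B = V + 29.0886·d_B = (-5.4949,34.5113)
sweep = 180° − θ = 121.5537°

center=(4.8069,21.9151) T_A=(-0.5361,6.5448) T_B=(-5.4949,34.5113) sweep=121.5537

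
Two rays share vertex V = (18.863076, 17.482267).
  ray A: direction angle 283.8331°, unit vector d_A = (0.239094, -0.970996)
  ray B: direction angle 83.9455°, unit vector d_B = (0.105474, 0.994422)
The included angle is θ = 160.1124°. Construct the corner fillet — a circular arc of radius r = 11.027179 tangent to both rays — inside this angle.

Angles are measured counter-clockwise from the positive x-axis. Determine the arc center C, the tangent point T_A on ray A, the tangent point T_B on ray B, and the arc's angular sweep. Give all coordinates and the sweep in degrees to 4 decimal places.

bisector direction at 3.8893° = (0.997697,0.067829)
center distance |VC| = r/sin(θ/2) = 11.027179/sin(80.0562°) = 11.195360
C = V + |VC|·bis = (30.0327,18.2416)
T_A = V + ((C−V)·d_A)·d_A = V + 1.9332·d_A = (19.3253,15.6051)
T_B = V + ((C−V)·d_B)·d_B = V + 1.9332·d_B = (19.0670,19.4047)
sweep = 180° − θ = 19.8876°

center=(30.0327,18.2416) T_A=(19.3253,15.6051) T_B=(19.0670,19.4047) sweep=19.8876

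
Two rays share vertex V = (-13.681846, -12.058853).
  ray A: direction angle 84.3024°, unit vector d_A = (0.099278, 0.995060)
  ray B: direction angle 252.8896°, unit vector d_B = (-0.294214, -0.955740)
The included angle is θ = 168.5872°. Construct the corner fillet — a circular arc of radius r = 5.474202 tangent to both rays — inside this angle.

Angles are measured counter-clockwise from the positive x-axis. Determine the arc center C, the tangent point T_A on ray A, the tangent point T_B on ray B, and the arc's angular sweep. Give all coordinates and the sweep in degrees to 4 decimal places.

center=(-19.0747,-10.9711) T_A=(-13.6275,-11.5145) T_B=(-13.8428,-12.5817) sweep=11.4128

bisector direction at 168.5960° = (-0.980257,0.197726)
center distance |VC| = r/sin(θ/2) = 5.474202/sin(84.2936°) = 5.501465
C = V + |VC|·bis = (-19.0747,-10.9711)
T_A = V + ((C−V)·d_A)·d_A = V + 0.5470·d_A = (-13.6275,-11.5145)
T_B = V + ((C−V)·d_B)·d_B = V + 0.5470·d_B = (-13.8428,-12.5817)
sweep = 180° − θ = 11.4128°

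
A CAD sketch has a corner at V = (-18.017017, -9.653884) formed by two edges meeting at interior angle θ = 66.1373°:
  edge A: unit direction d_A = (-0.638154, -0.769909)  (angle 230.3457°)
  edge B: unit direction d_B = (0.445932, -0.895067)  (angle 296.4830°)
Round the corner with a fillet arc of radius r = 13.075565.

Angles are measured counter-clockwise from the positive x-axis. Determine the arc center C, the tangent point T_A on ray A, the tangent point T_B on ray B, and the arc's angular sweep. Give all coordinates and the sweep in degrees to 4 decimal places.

bisector direction at 263.4144° = (-0.114688,-0.993402)
center distance |VC| = r/sin(θ/2) = 13.075565/sin(33.0686°) = 23.963567
C = V + |VC|·bis = (-20.7654,-33.4593)
T_A = V + ((C−V)·d_A)·d_A = V + 20.0819·d_A = (-30.8324,-25.1151)
T_B = V + ((C−V)·d_B)·d_B = V + 20.0819·d_B = (-9.0619,-27.6285)
sweep = 180° − θ = 113.8627°

center=(-20.7654,-33.4593) T_A=(-30.8324,-25.1151) T_B=(-9.0619,-27.6285) sweep=113.8627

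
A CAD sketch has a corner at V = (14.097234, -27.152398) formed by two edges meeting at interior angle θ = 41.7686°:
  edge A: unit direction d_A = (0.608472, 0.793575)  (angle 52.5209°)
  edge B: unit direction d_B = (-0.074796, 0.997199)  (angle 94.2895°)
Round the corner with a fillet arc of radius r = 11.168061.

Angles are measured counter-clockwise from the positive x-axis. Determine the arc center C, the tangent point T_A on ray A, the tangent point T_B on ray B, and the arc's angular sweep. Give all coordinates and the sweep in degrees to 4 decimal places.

bisector direction at 73.4052° = (0.285601,0.958348)
center distance |VC| = r/sin(θ/2) = 11.168061/sin(20.8843°) = 31.328541
C = V + |VC|·bis = (23.0447,2.8713)
T_A = V + ((C−V)·d_A)·d_A = V + 29.2703·d_A = (31.9074,-3.9242)
T_B = V + ((C−V)·d_B)·d_B = V + 29.2703·d_B = (11.9079,2.0359)
sweep = 180° − θ = 138.2314°

center=(23.0447,2.8713) T_A=(31.9074,-3.9242) T_B=(11.9079,2.0359) sweep=138.2314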